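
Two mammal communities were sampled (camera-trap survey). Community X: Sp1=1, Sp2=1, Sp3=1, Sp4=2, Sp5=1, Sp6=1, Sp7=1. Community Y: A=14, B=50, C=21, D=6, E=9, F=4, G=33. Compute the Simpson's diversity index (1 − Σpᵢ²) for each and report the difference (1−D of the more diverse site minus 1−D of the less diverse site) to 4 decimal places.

Community X: N=8, proportions 0.125, 0.125, 0.125, 0.25, 0.125, 0.125, 0.125, giving 1−D = 0.843750 (working shown to 6 dp, full precision carried).
Community Y: N=137, proportions 0.10219, 0.364964, 0.153285, 0.043796, 0.065693, 0.029197, 0.240876, giving 1−D = 0.767755.
Difference = |0.843750 − 0.767755| = 0.075995, i.e. 0.0760 to 4 decimal places.

0.0760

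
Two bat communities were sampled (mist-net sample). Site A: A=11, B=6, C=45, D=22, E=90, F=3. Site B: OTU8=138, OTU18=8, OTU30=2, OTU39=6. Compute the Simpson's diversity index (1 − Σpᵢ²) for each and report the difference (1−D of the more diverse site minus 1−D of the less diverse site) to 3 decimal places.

Site A: N=177, proportions 0.06215, 0.0339, 0.25424, 0.12429, 0.50847, 0.01695, giving 1−D = 0.65607 (working shown to 5 dp, full precision carried).
Site B: N=154, proportions 0.8961, 0.05195, 0.01299, 0.03896, giving 1−D = 0.19261.
Difference = |0.65607 − 0.19261| = 0.46346, i.e. 0.463 to 3 decimal places.

0.463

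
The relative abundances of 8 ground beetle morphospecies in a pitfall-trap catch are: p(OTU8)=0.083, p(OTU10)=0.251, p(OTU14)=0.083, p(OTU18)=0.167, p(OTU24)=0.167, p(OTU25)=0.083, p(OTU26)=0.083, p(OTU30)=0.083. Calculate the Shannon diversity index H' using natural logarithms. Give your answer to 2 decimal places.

Each pᵢ ln pᵢ term (working shown to 4 dp, full precision carried): 0.083×(-2.4889)=-0.2066, 0.251×(-1.3823)=-0.3470, 0.083×(-2.4889)=-0.2066, 0.167×(-1.7898)=-0.2989, 0.167×(-1.7898)=-0.2989, 0.083×(-2.4889)=-0.2066, 0.083×(-2.4889)=-0.2066, 0.083×(-2.4889)=-0.2066.
Sum = -1.9776, so H' = 1.98.

1.98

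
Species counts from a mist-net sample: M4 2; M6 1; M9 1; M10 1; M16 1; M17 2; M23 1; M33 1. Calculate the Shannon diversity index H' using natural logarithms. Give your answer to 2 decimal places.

2.03

Total N = 2+1+1+1+1+2+1+1 = 10, so the proportions are 0.2, 0.1, 0.1, 0.1, 0.1, 0.2, 0.1, 0.1 (working shown to 4 dp, full precision carried).
Each pᵢ ln pᵢ term: 0.2×(-1.6094)=-0.3219, 0.1×(-2.3026)=-0.2303, 0.1×(-2.3026)=-0.2303, 0.1×(-2.3026)=-0.2303, 0.1×(-2.3026)=-0.2303, 0.2×(-1.6094)=-0.3219, 0.1×(-2.3026)=-0.2303, 0.1×(-2.3026)=-0.2303.
Sum = -2.0253, so H' = 2.03.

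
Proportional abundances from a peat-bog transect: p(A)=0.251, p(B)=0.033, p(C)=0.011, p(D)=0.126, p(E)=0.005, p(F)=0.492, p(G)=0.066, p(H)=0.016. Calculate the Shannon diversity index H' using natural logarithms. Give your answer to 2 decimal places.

1.39

Each pᵢ ln pᵢ term (working shown to 4 dp, full precision carried): 0.251×(-1.3823)=-0.3470, 0.033×(-3.4112)=-0.1126, 0.011×(-4.5099)=-0.0496, 0.126×(-2.0715)=-0.2610, 0.005×(-5.2983)=-0.0265, 0.492×(-0.7093)=-0.3490, 0.066×(-2.7181)=-0.1794, 0.016×(-4.1352)=-0.0662.
Sum = -1.3912, so H' = 1.39.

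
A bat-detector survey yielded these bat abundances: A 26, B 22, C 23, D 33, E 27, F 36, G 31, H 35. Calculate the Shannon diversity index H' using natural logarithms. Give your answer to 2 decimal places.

2.06

Total N = 26+22+23+33+27+36+31+35 = 233, so the proportions are 0.1116, 0.0944, 0.0987, 0.1416, 0.1159, 0.1545, 0.133, 0.1502 (working shown to 4 dp, full precision carried).
Each pᵢ ln pᵢ term: 0.1116×(-2.1929)=-0.2447, 0.0944×(-2.3600)=-0.2228, 0.0987×(-2.3155)=-0.2286, 0.1416×(-1.9545)=-0.2768, 0.1159×(-2.1552)=-0.2497, 0.1545×(-1.8675)=-0.2885, 0.133×(-2.0171)=-0.2684, 0.1502×(-1.8957)=-0.2848.
Sum = -2.0643, so H' = 2.06.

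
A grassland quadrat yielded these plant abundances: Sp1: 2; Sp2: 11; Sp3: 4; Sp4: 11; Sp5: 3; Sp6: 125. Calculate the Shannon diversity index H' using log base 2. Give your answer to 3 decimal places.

Total N = 2+11+4+11+3+125 = 156, so the proportions are 0.01282, 0.07051, 0.02564, 0.07051, 0.01923, 0.80128 (working shown to 5 dp, full precision carried).
Each pᵢ log₂ pᵢ term: 0.01282×(-6.28540)=-0.08058, 0.07051×(-3.82597)=-0.26978, 0.02564×(-5.28540)=-0.13552, 0.07051×(-3.82597)=-0.26978, 0.01923×(-5.70044)=-0.10962, 0.80128×(-0.31962)=-0.25610.
Sum = -1.12139, so H' = 1.121.

1.121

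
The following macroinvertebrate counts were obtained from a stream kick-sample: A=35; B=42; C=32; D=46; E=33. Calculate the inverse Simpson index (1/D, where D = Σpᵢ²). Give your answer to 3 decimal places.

4.897

Total N = 35+42+32+46+33 = 188, so the proportions are 0.1861702, 0.2234043, 0.1702128, 0.2446809, 0.1755319 (working shown to 7 dp, full precision carried).
D = 0.1861702² + 0.2234043² + 0.1702128² + 0.2446809² + 0.1755319² = 0.0346593 + 0.0499095 + 0.0289724 + 0.0598687 + 0.0308115 = 0.2042214.
So 1/D = 4.89665, i.e. 4.897 to 3 decimal places.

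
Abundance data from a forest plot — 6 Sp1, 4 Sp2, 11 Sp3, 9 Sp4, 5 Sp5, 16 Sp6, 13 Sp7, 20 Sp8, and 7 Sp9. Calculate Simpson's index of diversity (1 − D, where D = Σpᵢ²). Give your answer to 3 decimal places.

0.861

Total N = 6+4+11+9+5+16+13+20+7 = 91, so the proportions are 0.06593, 0.04396, 0.12088, 0.0989, 0.05495, 0.17582, 0.14286, 0.21978, 0.07692 (working shown to 5 dp, full precision carried).
D = 0.06593² + 0.04396² + 0.12088² + 0.0989² + 0.05495² + 0.17582² + 0.14286² + 0.21978² + 0.07692² = 0.00435 + 0.00193 + 0.01461 + 0.00978 + 0.00302 + 0.03091 + 0.02041 + 0.04830 + 0.00592 = 0.13923.
So 1 − D = 0.86077, i.e. 0.861 to 3 decimal places.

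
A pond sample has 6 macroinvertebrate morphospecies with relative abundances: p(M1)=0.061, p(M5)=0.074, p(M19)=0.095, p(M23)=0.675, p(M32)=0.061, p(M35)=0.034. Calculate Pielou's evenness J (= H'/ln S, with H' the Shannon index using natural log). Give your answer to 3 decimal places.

0.635

H' = −Σ pᵢ ln pᵢ = −((-0.17061) + (-0.19267) + (-0.22362) + (-0.26530) + (-0.17061) + (-0.11497)) = 1.13778 (working shown to 5 dp, full precision carried).
With S = 6 species, ln S = 1.79176, so J = 1.13778/1.79176 = 0.63501, i.e. 0.635 to 3 decimal places.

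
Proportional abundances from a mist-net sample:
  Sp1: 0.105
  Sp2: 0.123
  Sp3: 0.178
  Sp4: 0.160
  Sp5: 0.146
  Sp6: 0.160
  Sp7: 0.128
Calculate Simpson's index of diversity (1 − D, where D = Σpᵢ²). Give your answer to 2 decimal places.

0.85

D = 0.105² + 0.123² + 0.178² + 0.16² + 0.146² + 0.16² + 0.128² = 0.0110 + 0.0151 + 0.0317 + 0.0256 + 0.0213 + 0.0256 + 0.0164 = 0.1467 (working shown to 4 dp, full precision carried).
So 1 − D = 0.8533, i.e. 0.85 to 2 decimal places.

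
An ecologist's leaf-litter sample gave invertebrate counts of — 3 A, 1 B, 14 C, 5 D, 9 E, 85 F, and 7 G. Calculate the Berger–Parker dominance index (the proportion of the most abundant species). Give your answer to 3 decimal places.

Total N = 3+1+14+5+9+85+7 = 124, so the proportions are 0.02419, 0.00806, 0.1129, 0.04032, 0.07258, 0.68548, 0.05645 (working shown to 5 dp, full precision carried).
The largest proportion is 0.68548, i.e. d = 0.685 to 3 decimal places.

0.685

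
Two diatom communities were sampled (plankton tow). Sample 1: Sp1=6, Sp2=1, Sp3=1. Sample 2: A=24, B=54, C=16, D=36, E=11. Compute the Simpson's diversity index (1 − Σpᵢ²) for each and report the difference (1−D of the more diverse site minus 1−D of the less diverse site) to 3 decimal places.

Sample 1: N=8, proportions 0.75, 0.125, 0.125, giving 1−D = 0.40625 (working shown to 5 dp, full precision carried).
Sample 2: N=141, proportions 0.17021, 0.38298, 0.11348, 0.25532, 0.07801, giving 1−D = 0.74020.
Difference = |0.40625 − 0.74020| = 0.33395, i.e. 0.334 to 3 decimal places.

0.334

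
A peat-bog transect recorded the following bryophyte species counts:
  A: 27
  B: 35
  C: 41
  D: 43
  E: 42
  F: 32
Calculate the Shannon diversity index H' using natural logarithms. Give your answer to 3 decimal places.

Total N = 27+35+41+43+42+32 = 220, so the proportions are 0.12273, 0.15909, 0.18636, 0.19545, 0.19091, 0.14545 (working shown to 5 dp, full precision carried).
Each pᵢ ln pᵢ term: 0.12273×(-2.09779)=-0.25746, 0.15909×(-1.83828)=-0.29245, 0.18636×(-1.68006)=-0.31310, 0.19545×(-1.63243)=-0.31907, 0.19091×(-1.65596)=-0.31614, 0.14545×(-1.92789)=-0.28042.
Sum = -1.77863, so H' = 1.779.

1.779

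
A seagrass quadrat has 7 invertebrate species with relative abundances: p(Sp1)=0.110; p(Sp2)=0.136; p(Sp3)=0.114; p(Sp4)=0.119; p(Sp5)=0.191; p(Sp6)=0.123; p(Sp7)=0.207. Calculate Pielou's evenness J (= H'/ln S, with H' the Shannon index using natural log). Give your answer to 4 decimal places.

0.9841

H' = −Σ pᵢ ln pᵢ = −((-0.242800) + (-0.271334) + (-0.247557) + (-0.253307) + (-0.316197) + (-0.257755) + (-0.326033)) = 1.914983 (working shown to 6 dp, full precision carried).
With S = 7 species, ln S = 1.945910, so J = 1.914983/1.945910 = 0.984107, i.e. 0.9841 to 4 decimal places.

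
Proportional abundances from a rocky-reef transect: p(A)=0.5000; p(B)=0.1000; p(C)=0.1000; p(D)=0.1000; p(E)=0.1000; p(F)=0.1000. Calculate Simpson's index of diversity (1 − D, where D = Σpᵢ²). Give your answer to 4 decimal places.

D = 0.5² + 0.1² + 0.1² + 0.1² + 0.1² + 0.1² = 0.250000 + 0.010000 + 0.010000 + 0.010000 + 0.010000 + 0.010000 = 0.300000 (working shown to 6 dp, full precision carried).
So 1 − D = 0.700000, i.e. 0.7000 to 4 decimal places.

0.7000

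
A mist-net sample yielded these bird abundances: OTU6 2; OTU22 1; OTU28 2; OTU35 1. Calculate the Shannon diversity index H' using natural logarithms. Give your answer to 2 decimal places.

Total N = 2+1+2+1 = 6, so the proportions are 0.3333, 0.1667, 0.3333, 0.1667 (working shown to 4 dp, full precision carried).
Each pᵢ ln pᵢ term: 0.3333×(-1.0986)=-0.3662, 0.1667×(-1.7918)=-0.2986, 0.3333×(-1.0986)=-0.3662, 0.1667×(-1.7918)=-0.2986.
Sum = -1.3297, so H' = 1.33.

1.33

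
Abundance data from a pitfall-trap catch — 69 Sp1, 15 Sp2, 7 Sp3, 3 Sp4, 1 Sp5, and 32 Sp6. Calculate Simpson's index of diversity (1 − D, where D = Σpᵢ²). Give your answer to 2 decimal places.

0.62

Total N = 69+15+7+3+1+32 = 127, so the proportions are 0.5433, 0.1181, 0.0551, 0.0236, 0.0079, 0.252 (working shown to 4 dp, full precision carried).
D = 0.5433² + 0.1181² + 0.0551² + 0.0236² + 0.0079² + 0.252² = 0.2952 + 0.0140 + 0.0030 + 0.0006 + 0.0001 + 0.0635 = 0.3763.
So 1 − D = 0.6237, i.e. 0.62 to 2 decimal places.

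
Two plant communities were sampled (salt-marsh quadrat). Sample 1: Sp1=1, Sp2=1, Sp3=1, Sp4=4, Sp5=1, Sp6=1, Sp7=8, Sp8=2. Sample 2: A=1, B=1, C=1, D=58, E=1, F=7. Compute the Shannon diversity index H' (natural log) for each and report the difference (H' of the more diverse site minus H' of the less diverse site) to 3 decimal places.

1.081

Sample 1: N=19, proportions 0.05263, 0.05263, 0.05263, 0.21053, 0.05263, 0.05263, 0.42105, 0.10526, giving H' = 1.70407 (working shown to 5 dp, full precision carried).
Sample 2: N=69, proportions 0.01449, 0.01449, 0.01449, 0.84058, 0.01449, 0.10145, giving H' = 0.62357.
Difference = |1.70407 − 0.62357| = 1.08050, i.e. 1.081 to 3 decimal places.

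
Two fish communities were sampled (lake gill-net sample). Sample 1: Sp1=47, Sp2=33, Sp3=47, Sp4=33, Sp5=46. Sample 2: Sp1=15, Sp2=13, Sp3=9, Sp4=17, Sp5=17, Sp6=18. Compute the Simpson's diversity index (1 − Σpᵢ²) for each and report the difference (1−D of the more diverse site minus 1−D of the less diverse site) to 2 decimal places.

Sample 1: N=206, proportions 0.2282, 0.1602, 0.2282, 0.1602, 0.2233, giving 1−D = 0.7947 (working shown to 4 dp, full precision carried).
Sample 2: N=89, proportions 0.1685, 0.1461, 0.1011, 0.191, 0.191, 0.2022, giving 1−D = 0.8262.
Difference = |0.7947 − 0.8262| = 0.0315, i.e. 0.03 to 2 decimal places.

0.03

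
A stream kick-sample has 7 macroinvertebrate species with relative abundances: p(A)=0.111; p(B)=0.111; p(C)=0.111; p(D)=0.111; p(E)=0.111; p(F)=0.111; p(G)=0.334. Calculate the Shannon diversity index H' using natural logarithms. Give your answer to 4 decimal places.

Each pᵢ ln pᵢ term (working shown to 6 dp, full precision carried): 0.111×(-2.198225)=-0.244003, 0.111×(-2.198225)=-0.244003, 0.111×(-2.198225)=-0.244003, 0.111×(-2.198225)=-0.244003, 0.111×(-2.198225)=-0.244003, 0.111×(-2.198225)=-0.244003, 0.334×(-1.096614)=-0.366269.
Sum = -1.830287, so H' = 1.8303.

1.8303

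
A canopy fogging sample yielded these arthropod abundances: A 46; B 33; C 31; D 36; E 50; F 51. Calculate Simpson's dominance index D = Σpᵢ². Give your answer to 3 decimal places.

0.173

Total N = 46+33+31+36+50+51 = 247, so the proportions are 0.18623, 0.1336, 0.12551, 0.14575, 0.20243, 0.20648 (working shown to 5 dp, full precision carried).
D = 0.18623² + 0.1336² + 0.12551² + 0.14575² + 0.20243² + 0.20648² = 0.03468 + 0.01785 + 0.01575 + 0.02124 + 0.04098 + 0.04263 = 0.17314.
To 3 decimal places, D = 0.173.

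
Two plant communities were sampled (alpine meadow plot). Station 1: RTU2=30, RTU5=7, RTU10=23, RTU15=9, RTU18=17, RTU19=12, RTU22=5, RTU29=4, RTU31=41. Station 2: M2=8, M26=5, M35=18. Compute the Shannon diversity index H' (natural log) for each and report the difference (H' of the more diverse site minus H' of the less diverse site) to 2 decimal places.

0.99

Station 1: N=148, proportions 0.2027, 0.0473, 0.15541, 0.06081, 0.11486, 0.08108, 0.03378, 0.02703, 0.27703, giving H' = 1.94734 (working shown to 5 dp, full precision carried).
Station 2: N=31, proportions 0.25806, 0.16129, 0.58065, giving H' = 0.95949.
Difference = |1.94734 − 0.95949| = 0.98785, i.e. 0.99 to 2 decimal places.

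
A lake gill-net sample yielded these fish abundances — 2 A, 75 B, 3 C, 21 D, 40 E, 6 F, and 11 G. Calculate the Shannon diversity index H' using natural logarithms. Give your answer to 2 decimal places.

1.41

Total N = 2+75+3+21+40+6+11 = 158, so the proportions are 0.0127, 0.4747, 0.019, 0.1329, 0.2532, 0.038, 0.0696 (working shown to 4 dp, full precision carried).
Each pᵢ ln pᵢ term: 0.0127×(-4.3694)=-0.0553, 0.4747×(-0.7451)=-0.3537, 0.019×(-3.9640)=-0.0753, 0.1329×(-2.0181)=-0.2682, 0.2532×(-1.3737)=-0.3478, 0.038×(-3.2708)=-0.1242, 0.0696×(-2.6647)=-0.1855.
Sum = -1.4100, so H' = 1.41.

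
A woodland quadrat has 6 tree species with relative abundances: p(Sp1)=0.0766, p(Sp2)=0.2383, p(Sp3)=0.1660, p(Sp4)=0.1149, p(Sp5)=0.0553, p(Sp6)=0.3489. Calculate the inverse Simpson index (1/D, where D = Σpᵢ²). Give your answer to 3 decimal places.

4.382

D = 0.0766² + 0.2383² + 0.166² + 0.1149² + 0.0553² + 0.3489² = 0.0058676 + 0.0567869 + 0.0275560 + 0.0132020 + 0.0030581 + 0.1217312 = 0.2282018 (working shown to 7 dp, full precision carried).
So 1/D = 4.38209, i.e. 4.382 to 3 decimal places.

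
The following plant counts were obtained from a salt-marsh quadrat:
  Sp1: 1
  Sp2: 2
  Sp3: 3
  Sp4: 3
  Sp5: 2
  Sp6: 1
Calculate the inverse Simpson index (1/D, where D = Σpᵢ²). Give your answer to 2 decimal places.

5.14

Total N = 1+2+3+3+2+1 = 12, so the proportions are 0.083333, 0.166667, 0.25, 0.25, 0.166667, 0.083333 (working shown to 6 dp, full precision carried).
D = 0.083333² + 0.166667² + 0.25² + 0.25² + 0.166667² + 0.083333² = 0.006944 + 0.027778 + 0.062500 + 0.062500 + 0.027778 + 0.006944 = 0.194444.
So 1/D = 5.1429, i.e. 5.14 to 2 decimal places.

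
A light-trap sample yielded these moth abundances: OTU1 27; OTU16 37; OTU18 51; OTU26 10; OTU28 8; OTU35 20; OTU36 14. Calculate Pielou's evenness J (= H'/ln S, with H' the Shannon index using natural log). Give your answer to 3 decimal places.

0.908

Total N = 27+37+51+10+8+20+14 = 167, so the proportions are 0.16168, 0.22156, 0.30539, 0.05988, 0.0479, 0.11976, 0.08383 (working shown to 5 dp, full precision carried).
H' = −Σ pᵢ ln pᵢ = −((-0.29460) + (-0.33390) + (-0.36224) + (-0.16859) + (-0.14556) + (-0.25416) + (-0.20782)) = 1.76687.
With S = 7 species, ln S = 1.94591, so J = 1.76687/1.94591 = 0.90799, i.e. 0.908 to 3 decimal places.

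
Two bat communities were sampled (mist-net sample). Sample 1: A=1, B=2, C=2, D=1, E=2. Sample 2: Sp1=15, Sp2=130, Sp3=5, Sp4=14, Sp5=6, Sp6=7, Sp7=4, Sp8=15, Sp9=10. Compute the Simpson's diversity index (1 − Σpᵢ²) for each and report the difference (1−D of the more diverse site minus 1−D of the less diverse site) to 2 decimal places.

0.20

Sample 1: N=8, proportions 0.125, 0.25, 0.25, 0.125, 0.25, giving 1−D = 0.7812 (working shown to 4 dp, full precision carried).
Sample 2: N=206, proportions 0.0728, 0.6311, 0.0243, 0.068, 0.0291, 0.034, 0.0194, 0.0728, 0.0485, giving 1−D = 0.5812.
Difference = |0.7812 − 0.5812| = 0.2000, i.e. 0.20 to 2 decimal places.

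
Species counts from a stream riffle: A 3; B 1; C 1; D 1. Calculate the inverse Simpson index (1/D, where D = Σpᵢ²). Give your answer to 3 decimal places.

Total N = 3+1+1+1 = 6, so the proportions are 0.5, 0.166667, 0.166667, 0.166667 (working shown to 6 dp, full precision carried).
D = 0.5² + 0.166667² + 0.166667² + 0.166667² = 0.250000 + 0.027778 + 0.027778 + 0.027778 = 0.333333.
So 1/D = 3.00000, i.e. 3.000 to 3 decimal places.

3.000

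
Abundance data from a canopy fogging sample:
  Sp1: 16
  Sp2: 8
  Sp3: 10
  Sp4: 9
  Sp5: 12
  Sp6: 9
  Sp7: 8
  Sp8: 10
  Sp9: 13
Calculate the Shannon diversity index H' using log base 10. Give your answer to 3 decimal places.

0.943

Total N = 16+8+10+9+12+9+8+10+13 = 95, so the proportions are 0.16842, 0.08421, 0.10526, 0.09474, 0.12632, 0.09474, 0.08421, 0.10526, 0.13684 (working shown to 5 dp, full precision carried).
Each pᵢ log₁₀ pᵢ term: 0.16842×(-0.77360)=-0.13029, 0.08421×(-1.07463)=-0.09050, 0.10526×(-0.97772)=-0.10292, 0.09474×(-1.02348)=-0.09696, 0.12632×(-0.89854)=-0.11350, 0.09474×(-1.02348)=-0.09696, 0.08421×(-1.07463)=-0.09050, 0.10526×(-0.97772)=-0.10292, 0.13684×(-0.86378)=-0.11820.
Sum = -0.94274, so H' = 0.943.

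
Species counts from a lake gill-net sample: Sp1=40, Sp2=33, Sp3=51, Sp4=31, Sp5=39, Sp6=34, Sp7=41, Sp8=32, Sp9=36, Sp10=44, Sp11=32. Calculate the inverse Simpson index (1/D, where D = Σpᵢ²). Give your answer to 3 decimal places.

10.735

Total N = 40+33+51+31+39+34+41+32+36+44+32 = 413, so the proportions are 0.0968523, 0.07990315, 0.12348668, 0.07506053, 0.09443099, 0.08232446, 0.09927361, 0.07748184, 0.08716707, 0.10653753, 0.07748184 (working shown to 8 dp, full precision carried).
D = 0.0968523² + 0.07990315² + 0.12348668² + 0.07506053² + 0.09443099² + 0.08232446² + 0.09927361² + 0.07748184² + 0.08716707² + 0.10653753² + 0.07748184² = 0.00938037 + 0.00638451 + 0.01524896 + 0.00563408 + 0.00891721 + 0.00677732 + 0.00985525 + 0.00600344 + 0.00759810 + 0.01135025 + 0.00600344 = 0.09315292.
So 1/D = 10.73504, i.e. 10.735 to 3 decimal places.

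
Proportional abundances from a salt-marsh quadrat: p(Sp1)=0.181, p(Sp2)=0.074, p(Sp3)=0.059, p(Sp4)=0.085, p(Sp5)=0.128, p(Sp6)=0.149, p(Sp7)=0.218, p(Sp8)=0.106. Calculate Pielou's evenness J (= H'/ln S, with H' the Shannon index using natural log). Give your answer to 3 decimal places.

0.960

H' = −Σ pᵢ ln pᵢ = −((-0.30938) + (-0.19267) + (-0.16698) + (-0.20953) + (-0.26313) + (-0.28367) + (-0.33207) + (-0.23790)) = 1.99533 (working shown to 5 dp, full precision carried).
With S = 8 species, ln S = 2.07944, so J = 1.99533/2.07944 = 0.95955, i.e. 0.960 to 3 decimal places.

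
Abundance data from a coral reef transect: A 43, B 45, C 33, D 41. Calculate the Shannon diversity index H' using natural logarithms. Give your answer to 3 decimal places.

Total N = 43+45+33+41 = 162, so the proportions are 0.26543, 0.27778, 0.2037, 0.25309 (working shown to 5 dp, full precision carried).
Each pᵢ ln pᵢ term: 0.26543×(-1.32640)=-0.35207, 0.27778×(-1.28093)=-0.35581, 0.2037×(-1.59109)=-0.32411, 0.25309×(-1.37402)=-0.34775.
Sum = -1.37974, so H' = 1.380.

1.380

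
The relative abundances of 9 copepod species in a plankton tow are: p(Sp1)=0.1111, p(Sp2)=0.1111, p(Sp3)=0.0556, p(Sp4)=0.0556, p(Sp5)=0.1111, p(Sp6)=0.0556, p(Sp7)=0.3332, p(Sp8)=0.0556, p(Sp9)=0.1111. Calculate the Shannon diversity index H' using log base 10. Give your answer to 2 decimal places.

Each pᵢ log₁₀ pᵢ term (working shown to 4 dp, full precision carried): 0.1111×(-0.9543)=-0.1060, 0.1111×(-0.9543)=-0.1060, 0.0556×(-1.2549)=-0.0698, 0.0556×(-1.2549)=-0.0698, 0.1111×(-0.9543)=-0.1060, 0.0556×(-1.2549)=-0.0698, 0.3332×(-0.4773)=-0.1590, 0.0556×(-1.2549)=-0.0698, 0.1111×(-0.9543)=-0.1060.
Sum = -0.8622, so H' = 0.86.

0.86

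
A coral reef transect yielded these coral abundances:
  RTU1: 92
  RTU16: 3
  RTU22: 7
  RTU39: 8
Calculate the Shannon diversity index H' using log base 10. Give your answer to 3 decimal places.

Total N = 92+3+7+8 = 110, so the proportions are 0.83636, 0.02727, 0.06364, 0.07273 (working shown to 5 dp, full precision carried).
Each pᵢ log₁₀ pᵢ term: 0.83636×(-0.07760)=-0.06491, 0.02727×(-1.56427)=-0.04266, 0.06364×(-1.19629)=-0.07613, 0.07273×(-1.13830)=-0.08279.
Sum = -0.26648, so H' = 0.266.

0.266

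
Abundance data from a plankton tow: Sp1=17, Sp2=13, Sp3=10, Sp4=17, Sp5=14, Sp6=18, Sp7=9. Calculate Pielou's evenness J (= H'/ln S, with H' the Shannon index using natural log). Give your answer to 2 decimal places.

0.99

Total N = 17+13+10+17+14+18+9 = 98, so the proportions are 0.1735, 0.1327, 0.102, 0.1735, 0.1429, 0.1837, 0.0918 (working shown to 4 dp, full precision carried).
H' = −Σ pᵢ ln pᵢ = −((-0.3039) + (-0.2680) + (-0.2329) + (-0.3039) + (-0.2780) + (-0.3113) + (-0.2193)) = 1.9171.
With S = 7 species, ln S = 1.9459, so J = 1.9171/1.9459 = 0.9852, i.e. 0.99 to 2 decimal places.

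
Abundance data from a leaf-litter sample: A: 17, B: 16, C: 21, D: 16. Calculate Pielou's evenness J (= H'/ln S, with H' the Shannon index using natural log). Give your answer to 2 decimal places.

Total N = 17+16+21+16 = 70, so the proportions are 0.2429, 0.2286, 0.3, 0.2286 (working shown to 4 dp, full precision carried).
H' = −Σ pᵢ ln pᵢ = −((-0.3437) + (-0.3374) + (-0.3612) + (-0.3374)) = 1.3796.
With S = 4 species, ln S = 1.3863, so J = 1.3796/1.3863 = 0.9952, i.e. 1.00 to 2 decimal places.

1.00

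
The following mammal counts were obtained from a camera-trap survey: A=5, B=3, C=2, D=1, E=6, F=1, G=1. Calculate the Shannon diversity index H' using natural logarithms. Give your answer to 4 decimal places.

Total N = 5+3+2+1+6+1+1 = 19, so the proportions are 0.263158, 0.157895, 0.105263, 0.052632, 0.315789, 0.052632, 0.052632 (working shown to 6 dp, full precision carried).
Each pᵢ ln pᵢ term: 0.263158×(-1.335001)=-0.351316, 0.157895×(-1.845827)=-0.291446, 0.105263×(-2.251292)=-0.236978, 0.052632×(-2.944439)=-0.154970, 0.315789×(-1.152680)=-0.364004, 0.052632×(-2.944439)=-0.154970, 0.052632×(-2.944439)=-0.154970.
Sum = -1.708656, so H' = 1.7087.

1.7087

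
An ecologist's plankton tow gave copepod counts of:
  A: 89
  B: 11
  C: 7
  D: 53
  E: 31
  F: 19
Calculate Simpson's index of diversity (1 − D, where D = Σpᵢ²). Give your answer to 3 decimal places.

Total N = 89+11+7+53+31+19 = 210, so the proportions are 0.42381, 0.05238, 0.03333, 0.25238, 0.14762, 0.09048 (working shown to 5 dp, full precision carried).
D = 0.42381² + 0.05238² + 0.03333² + 0.25238² + 0.14762² + 0.09048² = 0.17961 + 0.00274 + 0.00111 + 0.06370 + 0.02179 + 0.00819 = 0.27714.
So 1 − D = 0.72286, i.e. 0.723 to 3 decimal places.

0.723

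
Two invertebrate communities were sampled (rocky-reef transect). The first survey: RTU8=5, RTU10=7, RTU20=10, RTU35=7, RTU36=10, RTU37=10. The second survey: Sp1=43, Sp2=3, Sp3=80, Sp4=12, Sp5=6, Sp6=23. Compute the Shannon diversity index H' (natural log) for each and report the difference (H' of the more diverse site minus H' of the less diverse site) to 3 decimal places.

The first survey: N=49, proportions 0.102041, 0.142857, 0.204082, 0.142857, 0.204082, 0.204082, giving H' = 1.761872 (working shown to 6 dp, full precision carried).
The second survey: N=167, proportions 0.257485, 0.017964, 0.479042, 0.071856, 0.035928, 0.137725, giving H' = 1.355866.
Difference = |1.761872 − 1.355866| = 0.406006, i.e. 0.406 to 3 decimal places.

0.406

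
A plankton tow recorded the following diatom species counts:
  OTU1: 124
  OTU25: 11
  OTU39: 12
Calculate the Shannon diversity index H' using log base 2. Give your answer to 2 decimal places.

0.78

Total N = 124+11+12 = 147, so the proportions are 0.8435, 0.0748, 0.0816 (working shown to 4 dp, full precision carried).
Each pᵢ log₂ pᵢ term: 0.8435×(-0.2455)=-0.2071, 0.0748×(-3.7402)=-0.2799, 0.0816×(-3.6147)=-0.2951.
Sum = -0.7820, so H' = 0.78.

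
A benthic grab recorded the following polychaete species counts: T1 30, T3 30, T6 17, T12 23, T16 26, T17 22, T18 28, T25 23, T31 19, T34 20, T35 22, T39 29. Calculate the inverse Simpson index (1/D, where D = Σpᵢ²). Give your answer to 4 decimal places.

11.6373

Total N = 30+30+17+23+26+22+28+23+19+20+22+29 = 289, so the proportions are 0.103806228, 0.103806228, 0.058823529, 0.079584775, 0.089965398, 0.076124567, 0.096885813, 0.079584775, 0.065743945, 0.069204152, 0.076124567, 0.100346021 (working shown to 9 dp, full precision carried).
D = 0.103806228² + 0.103806228² + 0.058823529² + 0.079584775² + 0.089965398² + 0.076124567² + 0.096885813² + 0.079584775² + 0.065743945² + 0.069204152² + 0.076124567² + 0.100346021² = 0.010775733 + 0.010775733 + 0.003460208 + 0.006333736 + 0.008093773 + 0.005794950 + 0.009386861 + 0.006333736 + 0.004322266 + 0.004789215 + 0.005794950 + 0.010069324 = 0.085930485.
So 1/D = 11.637314, i.e. 11.6373 to 4 decimal places.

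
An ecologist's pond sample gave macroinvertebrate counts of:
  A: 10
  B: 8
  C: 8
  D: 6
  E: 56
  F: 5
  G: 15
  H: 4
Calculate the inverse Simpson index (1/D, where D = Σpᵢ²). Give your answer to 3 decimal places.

3.422

Total N = 10+8+8+6+56+5+15+4 = 112, so the proportions are 0.0892857, 0.0714286, 0.0714286, 0.0535714, 0.5, 0.0446429, 0.1339286, 0.0357143 (working shown to 7 dp, full precision carried).
D = 0.0892857² + 0.0714286² + 0.0714286² + 0.0535714² + 0.5² + 0.0446429² + 0.1339286² + 0.0357143² = 0.0079719 + 0.0051020 + 0.0051020 + 0.0028699 + 0.2500000 + 0.0019930 + 0.0179369 + 0.0012755 = 0.2922513.
So 1/D = 3.42171, i.e. 3.422 to 3 decimal places.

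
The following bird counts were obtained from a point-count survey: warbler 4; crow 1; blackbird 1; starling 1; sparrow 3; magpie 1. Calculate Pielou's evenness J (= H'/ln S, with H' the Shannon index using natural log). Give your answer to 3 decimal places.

0.890

Total N = 4+1+1+1+3+1 = 11, so the proportions are 0.36364, 0.09091, 0.09091, 0.09091, 0.27273, 0.09091 (working shown to 5 dp, full precision carried).
H' = −Σ pᵢ ln pᵢ = −((-0.36785) + (-0.21799) + (-0.21799) + (-0.21799) + (-0.35435) + (-0.21799)) = 1.59417.
With S = 6 species, ln S = 1.79176, so J = 1.59417/1.79176 = 0.88972, i.e. 0.890 to 3 decimal places.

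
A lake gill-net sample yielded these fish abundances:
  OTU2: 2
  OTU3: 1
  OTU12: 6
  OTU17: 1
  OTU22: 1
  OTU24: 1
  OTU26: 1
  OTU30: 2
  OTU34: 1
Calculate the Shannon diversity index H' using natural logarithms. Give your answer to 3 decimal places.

Total N = 2+1+6+1+1+1+1+2+1 = 16, so the proportions are 0.125, 0.0625, 0.375, 0.0625, 0.0625, 0.0625, 0.0625, 0.125, 0.0625 (working shown to 5 dp, full precision carried).
Each pᵢ ln pᵢ term: 0.125×(-2.07944)=-0.25993, 0.0625×(-2.77259)=-0.17329, 0.375×(-0.98083)=-0.36781, 0.0625×(-2.77259)=-0.17329, 0.0625×(-2.77259)=-0.17329, 0.0625×(-2.77259)=-0.17329, 0.0625×(-2.77259)=-0.17329, 0.125×(-2.07944)=-0.25993, 0.0625×(-2.77259)=-0.17329.
Sum = -1.92739, so H' = 1.927.

1.927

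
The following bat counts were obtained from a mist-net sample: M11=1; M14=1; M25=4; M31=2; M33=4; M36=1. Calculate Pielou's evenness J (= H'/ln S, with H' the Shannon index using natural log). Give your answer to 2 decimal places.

0.90

Total N = 1+1+4+2+4+1 = 13, so the proportions are 0.0769, 0.0769, 0.3077, 0.1538, 0.3077, 0.0769 (working shown to 4 dp, full precision carried).
H' = −Σ pᵢ ln pᵢ = −((-0.1973) + (-0.1973) + (-0.3627) + (-0.2880) + (-0.3627) + (-0.1973)) = 1.6052.
With S = 6 species, ln S = 1.7918, so J = 1.6052/1.7918 = 0.8959, i.e. 0.90 to 2 decimal places.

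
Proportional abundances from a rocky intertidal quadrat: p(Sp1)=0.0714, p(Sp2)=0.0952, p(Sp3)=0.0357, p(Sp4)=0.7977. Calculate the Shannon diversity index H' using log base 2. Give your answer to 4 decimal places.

Each pᵢ log₂ pᵢ term (working shown to 6 dp, full precision carried): 0.0714×(-3.807932)=-0.271886, 0.0952×(-3.392895)=-0.323004, 0.0357×(-4.807932)=-0.171643, 0.7977×(-0.326082)=-0.260115.
Sum = -1.026649, so H' = 1.0266.

1.0266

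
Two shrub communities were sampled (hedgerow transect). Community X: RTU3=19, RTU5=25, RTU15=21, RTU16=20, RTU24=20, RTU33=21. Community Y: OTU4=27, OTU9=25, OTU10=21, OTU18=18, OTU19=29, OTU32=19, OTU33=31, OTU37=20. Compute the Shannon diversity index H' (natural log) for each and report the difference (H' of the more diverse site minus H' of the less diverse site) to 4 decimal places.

0.2730

Community X: N=126, proportions 0.1507937, 0.1984127, 0.1666667, 0.1587302, 0.1587302, 0.1666667, giving H' = 1.7877464 (working shown to 7 dp, full precision carried).
Community Y: N=190, proportions 0.1421053, 0.1315789, 0.1105263, 0.0947368, 0.1526316, 0.1, 0.1631579, 0.1052632, giving H' = 2.0607855.
Difference = |1.7877464 − 2.0607855| = 0.2730391, i.e. 0.2730 to 4 decimal places.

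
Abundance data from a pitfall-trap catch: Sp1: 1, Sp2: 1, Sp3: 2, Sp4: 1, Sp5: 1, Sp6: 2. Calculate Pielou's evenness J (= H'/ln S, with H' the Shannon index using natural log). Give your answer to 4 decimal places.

Total N = 1+1+2+1+1+2 = 8, so the proportions are 0.125, 0.125, 0.25, 0.125, 0.125, 0.25 (working shown to 6 dp, full precision carried).
H' = −Σ pᵢ ln pᵢ = −((-0.259930) + (-0.259930) + (-0.346574) + (-0.259930) + (-0.259930) + (-0.346574)) = 1.732868.
With S = 6 species, ln S = 1.791759, so J = 1.732868/1.791759 = 0.967132, i.e. 0.9671 to 4 decimal places.

0.9671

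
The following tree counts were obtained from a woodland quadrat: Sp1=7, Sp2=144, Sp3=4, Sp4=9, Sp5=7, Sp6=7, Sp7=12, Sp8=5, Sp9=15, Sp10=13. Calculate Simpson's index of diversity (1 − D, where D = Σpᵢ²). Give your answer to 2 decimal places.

Total N = 7+144+4+9+7+7+12+5+15+13 = 223, so the proportions are 0.0314, 0.6457, 0.0179, 0.0404, 0.0314, 0.0314, 0.0538, 0.0224, 0.0673, 0.0583 (working shown to 4 dp, full precision carried).
D = 0.0314² + 0.6457² + 0.0179² + 0.0404² + 0.0314² + 0.0314² + 0.0538² + 0.0224² + 0.0673² + 0.0583² = 0.0010 + 0.4170 + 0.0003 + 0.0016 + 0.0010 + 0.0010 + 0.0029 + 0.0005 + 0.0045 + 0.0034 = 0.4332.
So 1 − D = 0.5668, i.e. 0.57 to 2 decimal places.

0.57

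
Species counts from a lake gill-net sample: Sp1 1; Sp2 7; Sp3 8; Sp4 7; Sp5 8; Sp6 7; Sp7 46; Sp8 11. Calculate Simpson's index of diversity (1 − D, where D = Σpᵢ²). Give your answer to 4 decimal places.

0.7216

Total N = 1+7+8+7+8+7+46+11 = 95, so the proportions are 0.010526, 0.073684, 0.084211, 0.073684, 0.084211, 0.073684, 0.484211, 0.115789 (working shown to 6 dp, full precision carried).
D = 0.010526² + 0.073684² + 0.084211² + 0.073684² + 0.084211² + 0.073684² + 0.484211² + 0.115789² = 0.000111 + 0.005429 + 0.007091 + 0.005429 + 0.007091 + 0.005429 + 0.234460 + 0.013407 = 0.278449.
So 1 − D = 0.721551, i.e. 0.7216 to 4 decimal places.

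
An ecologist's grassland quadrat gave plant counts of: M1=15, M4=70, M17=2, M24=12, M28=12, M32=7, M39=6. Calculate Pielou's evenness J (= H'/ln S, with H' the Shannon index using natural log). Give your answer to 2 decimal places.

Total N = 15+70+2+12+12+7+6 = 124, so the proportions are 0.121, 0.5645, 0.0161, 0.0968, 0.0968, 0.0565, 0.0484 (working shown to 4 dp, full precision carried).
H' = −Σ pᵢ ln pᵢ = −((-0.2555) + (-0.3228) + (-0.0666) + (-0.2260) + (-0.2260) + (-0.1623) + (-0.1465)) = 1.4057.
With S = 7 species, ln S = 1.9459, so J = 1.4057/1.9459 = 0.7224, i.e. 0.72 to 2 decimal places.

0.72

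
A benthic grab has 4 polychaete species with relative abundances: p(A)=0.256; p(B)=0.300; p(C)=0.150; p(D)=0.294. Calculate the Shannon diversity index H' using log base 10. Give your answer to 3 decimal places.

0.588

Each pᵢ log₁₀ pᵢ term (working shown to 5 dp, full precision carried): 0.256×(-0.59176)=-0.15149, 0.3×(-0.52288)=-0.15686, 0.15×(-0.82391)=-0.12359, 0.294×(-0.53165)=-0.15631.
Sum = -0.58825, so H' = 0.588.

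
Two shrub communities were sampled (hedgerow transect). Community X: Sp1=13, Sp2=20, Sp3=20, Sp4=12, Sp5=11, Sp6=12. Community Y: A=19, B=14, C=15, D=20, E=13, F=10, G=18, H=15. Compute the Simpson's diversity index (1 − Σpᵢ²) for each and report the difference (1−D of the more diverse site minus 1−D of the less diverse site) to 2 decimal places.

0.05

Community X: N=88, proportions 0.14773, 0.22727, 0.22727, 0.13636, 0.125, 0.13636, giving 1−D = 0.82206 (working shown to 5 dp, full precision carried).
Community Y: N=124, proportions 0.15323, 0.1129, 0.12097, 0.16129, 0.10484, 0.08065, 0.14516, 0.12097, giving 1−D = 0.86993.
Difference = |0.82206 − 0.86993| = 0.04787, i.e. 0.05 to 2 decimal places.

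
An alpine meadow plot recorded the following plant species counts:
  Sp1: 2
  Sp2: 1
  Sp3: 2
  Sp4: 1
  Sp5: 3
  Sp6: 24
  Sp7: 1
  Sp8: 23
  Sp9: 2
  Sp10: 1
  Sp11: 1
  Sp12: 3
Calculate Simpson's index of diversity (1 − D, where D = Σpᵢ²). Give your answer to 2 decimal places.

0.72

Total N = 2+1+2+1+3+24+1+23+2+1+1+3 = 64, so the proportions are 0.0312, 0.0156, 0.0312, 0.0156, 0.0469, 0.375, 0.0156, 0.3594, 0.0312, 0.0156, 0.0156, 0.0469 (working shown to 4 dp, full precision carried).
D = 0.0312² + 0.0156² + 0.0312² + 0.0156² + 0.0469² + 0.375² + 0.0156² + 0.3594² + 0.0312² + 0.0156² + 0.0156² + 0.0469² = 0.0010 + 0.0002 + 0.0010 + 0.0002 + 0.0022 + 0.1406 + 0.0002 + 0.1292 + 0.0010 + 0.0002 + 0.0002 + 0.0022 = 0.2783.
So 1 − D = 0.7217, i.e. 0.72 to 2 decimal places.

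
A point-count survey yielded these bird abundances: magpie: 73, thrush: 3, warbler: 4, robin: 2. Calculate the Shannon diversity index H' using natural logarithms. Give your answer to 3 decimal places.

0.462

Total N = 73+3+4+2 = 82, so the proportions are 0.89024, 0.03659, 0.04878, 0.02439 (working shown to 5 dp, full precision carried).
Each pᵢ ln pᵢ term: 0.89024×(-0.11626)=-0.10350, 0.03659×(-3.30811)=-0.12103, 0.04878×(-3.02042)=-0.14734, 0.02439×(-3.71357)=-0.09057.
Sum = -0.46244, so H' = 0.462.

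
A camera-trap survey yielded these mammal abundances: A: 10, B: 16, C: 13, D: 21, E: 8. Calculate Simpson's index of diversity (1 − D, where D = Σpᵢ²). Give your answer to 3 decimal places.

Total N = 10+16+13+21+8 = 68, so the proportions are 0.14706, 0.23529, 0.19118, 0.30882, 0.11765 (working shown to 5 dp, full precision carried).
D = 0.14706² + 0.23529² + 0.19118² + 0.30882² + 0.11765² = 0.02163 + 0.05536 + 0.03655 + 0.09537 + 0.01384 = 0.22275.
So 1 − D = 0.77725, i.e. 0.777 to 3 decimal places.

0.777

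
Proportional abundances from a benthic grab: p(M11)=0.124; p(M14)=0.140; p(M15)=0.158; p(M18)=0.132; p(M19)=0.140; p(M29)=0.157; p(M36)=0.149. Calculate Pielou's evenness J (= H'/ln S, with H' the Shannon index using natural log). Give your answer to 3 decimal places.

H' = −Σ pᵢ ln pᵢ = −((-0.25885) + (-0.27526) + (-0.29154) + (-0.26729) + (-0.27526) + (-0.29069) + (-0.28367)) = 1.94254 (working shown to 5 dp, full precision carried).
With S = 7 species, ln S = 1.94591, so J = 1.94254/1.94591 = 0.99827, i.e. 0.998 to 3 decimal places.

0.998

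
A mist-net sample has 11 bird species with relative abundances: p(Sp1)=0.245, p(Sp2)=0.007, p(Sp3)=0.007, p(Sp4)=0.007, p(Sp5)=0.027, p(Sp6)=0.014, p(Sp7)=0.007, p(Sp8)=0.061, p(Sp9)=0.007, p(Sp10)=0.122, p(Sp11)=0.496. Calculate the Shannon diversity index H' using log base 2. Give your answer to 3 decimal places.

Each pᵢ log₂ pᵢ term (working shown to 5 dp, full precision carried): 0.245×(-2.02915)=-0.49714, 0.007×(-7.15843)=-0.05011, 0.007×(-7.15843)=-0.05011, 0.007×(-7.15843)=-0.05011, 0.027×(-5.21090)=-0.14069, 0.014×(-6.15843)=-0.08622, 0.007×(-7.15843)=-0.05011, 0.061×(-4.03505)=-0.24614, 0.007×(-7.15843)=-0.05011, 0.122×(-3.03505)=-0.37028, 0.496×(-1.01159)=-0.50175.
Sum = -2.09276, so H' = 2.093.

2.093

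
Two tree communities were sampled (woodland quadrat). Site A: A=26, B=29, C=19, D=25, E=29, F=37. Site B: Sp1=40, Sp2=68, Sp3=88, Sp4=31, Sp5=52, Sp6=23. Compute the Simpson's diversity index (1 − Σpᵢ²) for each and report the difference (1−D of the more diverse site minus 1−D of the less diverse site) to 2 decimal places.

Site A: N=165, proportions 0.1576, 0.1758, 0.1152, 0.1515, 0.1758, 0.2242, giving 1−D = 0.8269 (working shown to 4 dp, full precision carried).
Site B: N=302, proportions 0.1325, 0.2252, 0.2914, 0.1026, 0.1722, 0.0762, giving 1−D = 0.8009.
Difference = |0.8269 − 0.8009| = 0.0260, i.e. 0.03 to 2 decimal places.

0.03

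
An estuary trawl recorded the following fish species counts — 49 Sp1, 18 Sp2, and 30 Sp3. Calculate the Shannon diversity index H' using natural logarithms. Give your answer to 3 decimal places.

Total N = 49+18+30 = 97, so the proportions are 0.50515, 0.18557, 0.30928 (working shown to 5 dp, full precision carried).
Each pᵢ ln pᵢ term: 0.50515×(-0.68289)=-0.34497, 0.18557×(-1.68434)=-0.31256, 0.30928×(-1.17351)=-0.36294.
Sum = -1.02047, so H' = 1.020.

1.020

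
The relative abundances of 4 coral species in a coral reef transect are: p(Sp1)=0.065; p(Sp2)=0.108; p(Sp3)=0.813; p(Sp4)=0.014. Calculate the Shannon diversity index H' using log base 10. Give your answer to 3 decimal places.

0.281

Each pᵢ log₁₀ pᵢ term (working shown to 5 dp, full precision carried): 0.065×(-1.18709)=-0.07716, 0.108×(-0.96658)=-0.10439, 0.813×(-0.08991)=-0.07310, 0.014×(-1.85387)=-0.02595.
Sum = -0.28060, so H' = 0.281.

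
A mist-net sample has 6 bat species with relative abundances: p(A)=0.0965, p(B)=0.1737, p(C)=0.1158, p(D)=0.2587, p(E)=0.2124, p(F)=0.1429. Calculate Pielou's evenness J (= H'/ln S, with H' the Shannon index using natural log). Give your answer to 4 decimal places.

0.9690

H' = −Σ pᵢ ln pᵢ = −((-0.225637) + (-0.304049) + (-0.249652) + (-0.349785) + (-0.329068) + (-0.278028)) = 1.736219 (working shown to 6 dp, full precision carried).
With S = 6 species, ln S = 1.791759, so J = 1.736219/1.791759 = 0.969002, i.e. 0.9690 to 4 decimal places.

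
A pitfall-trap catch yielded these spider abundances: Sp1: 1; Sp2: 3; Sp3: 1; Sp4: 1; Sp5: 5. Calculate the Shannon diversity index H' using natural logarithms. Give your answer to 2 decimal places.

Total N = 1+3+1+1+5 = 11, so the proportions are 0.0909, 0.2727, 0.0909, 0.0909, 0.4545 (working shown to 4 dp, full precision carried).
Each pᵢ ln pᵢ term: 0.0909×(-2.3979)=-0.2180, 0.2727×(-1.2993)=-0.3543, 0.0909×(-2.3979)=-0.2180, 0.0909×(-2.3979)=-0.2180, 0.4545×(-0.7885)=-0.3584.
Sum = -1.3667, so H' = 1.37.

1.37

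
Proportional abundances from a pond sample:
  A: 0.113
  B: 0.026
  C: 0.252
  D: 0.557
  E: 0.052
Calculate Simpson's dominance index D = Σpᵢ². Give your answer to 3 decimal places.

D = 0.113² + 0.026² + 0.252² + 0.557² + 0.052² = 0.01277 + 0.00068 + 0.06350 + 0.31025 + 0.00270 = 0.38990 (working shown to 5 dp, full precision carried).
To 3 decimal places, D = 0.390.

0.390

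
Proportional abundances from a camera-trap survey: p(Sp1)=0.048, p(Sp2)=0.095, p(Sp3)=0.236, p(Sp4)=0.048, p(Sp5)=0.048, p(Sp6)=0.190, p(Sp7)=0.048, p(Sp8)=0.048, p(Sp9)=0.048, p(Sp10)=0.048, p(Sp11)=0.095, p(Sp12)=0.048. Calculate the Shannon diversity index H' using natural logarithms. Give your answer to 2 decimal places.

Each pᵢ ln pᵢ term (working shown to 4 dp, full precision carried): 0.048×(-3.0366)=-0.1458, 0.095×(-2.3539)=-0.2236, 0.236×(-1.4439)=-0.3408, 0.048×(-3.0366)=-0.1458, 0.048×(-3.0366)=-0.1458, 0.19×(-1.6607)=-0.3155, 0.048×(-3.0366)=-0.1458, 0.048×(-3.0366)=-0.1458, 0.048×(-3.0366)=-0.1458, 0.048×(-3.0366)=-0.1458, 0.095×(-2.3539)=-0.2236, 0.048×(-3.0366)=-0.1458.
Sum = -2.2696, so H' = 2.27.

2.27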